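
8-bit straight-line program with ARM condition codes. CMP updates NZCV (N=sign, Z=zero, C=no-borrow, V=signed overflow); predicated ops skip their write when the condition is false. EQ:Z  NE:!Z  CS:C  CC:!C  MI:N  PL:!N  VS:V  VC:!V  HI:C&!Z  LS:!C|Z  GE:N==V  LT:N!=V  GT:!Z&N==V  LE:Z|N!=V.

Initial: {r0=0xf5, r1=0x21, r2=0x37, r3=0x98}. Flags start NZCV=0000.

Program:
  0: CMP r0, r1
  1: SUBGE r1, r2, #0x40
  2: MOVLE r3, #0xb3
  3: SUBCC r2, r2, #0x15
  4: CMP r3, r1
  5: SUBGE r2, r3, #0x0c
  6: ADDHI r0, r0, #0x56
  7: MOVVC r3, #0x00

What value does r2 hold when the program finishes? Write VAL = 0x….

[0] flags=1010 → (cmp)
[1] flags=1010 GE?F → skip
[2] flags=1010 LE?T → r3=0xb3
[3] flags=1010 CC?F → skip
[4] flags=1010 → (cmp)
[5] flags=1010 GE?F → skip
[6] flags=1010 HI?T → r0=0x4b
[7] flags=1010 VC?T → r3=0x00

VAL = 0x37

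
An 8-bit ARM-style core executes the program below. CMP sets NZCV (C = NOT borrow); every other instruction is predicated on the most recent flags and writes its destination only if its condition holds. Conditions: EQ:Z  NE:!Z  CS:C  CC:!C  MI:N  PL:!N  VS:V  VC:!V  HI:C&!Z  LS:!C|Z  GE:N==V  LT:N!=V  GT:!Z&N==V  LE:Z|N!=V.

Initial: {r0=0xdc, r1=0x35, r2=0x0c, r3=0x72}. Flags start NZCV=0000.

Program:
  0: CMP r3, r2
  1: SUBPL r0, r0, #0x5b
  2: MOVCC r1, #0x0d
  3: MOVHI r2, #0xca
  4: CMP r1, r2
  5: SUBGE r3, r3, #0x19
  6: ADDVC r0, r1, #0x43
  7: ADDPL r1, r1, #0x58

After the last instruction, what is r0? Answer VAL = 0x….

0: ✓ CMP  NZCV=0010
1: ✓ SUBPL  r0←0x81
2: · MOVCC
3: ✓ MOVHI  r2←0xca
4: ✓ CMP  NZCV=0000
5: ✓ SUBGE  r3←0x59
6: ✓ ADDVC  r0←0x78
7: ✓ ADDPL  r1←0x8d

VAL = 0x78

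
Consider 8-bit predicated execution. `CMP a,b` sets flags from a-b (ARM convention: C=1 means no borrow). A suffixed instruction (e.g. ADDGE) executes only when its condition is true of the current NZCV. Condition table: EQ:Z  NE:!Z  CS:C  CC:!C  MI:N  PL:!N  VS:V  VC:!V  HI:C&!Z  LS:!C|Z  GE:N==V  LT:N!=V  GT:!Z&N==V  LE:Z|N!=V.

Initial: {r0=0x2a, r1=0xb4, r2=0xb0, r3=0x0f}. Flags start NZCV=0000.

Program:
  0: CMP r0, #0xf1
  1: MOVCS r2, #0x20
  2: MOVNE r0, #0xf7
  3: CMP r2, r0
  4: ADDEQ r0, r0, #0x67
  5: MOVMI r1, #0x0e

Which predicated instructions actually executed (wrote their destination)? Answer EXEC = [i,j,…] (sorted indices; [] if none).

EXEC = [2,5]

0: ✓ CMP  NZCV=0000
1: · MOVCS
2: ✓ MOVNE  r0←0xf7
3: ✓ CMP  NZCV=1000
4: · ADDEQ
5: ✓ MOVMI  r1←0x0e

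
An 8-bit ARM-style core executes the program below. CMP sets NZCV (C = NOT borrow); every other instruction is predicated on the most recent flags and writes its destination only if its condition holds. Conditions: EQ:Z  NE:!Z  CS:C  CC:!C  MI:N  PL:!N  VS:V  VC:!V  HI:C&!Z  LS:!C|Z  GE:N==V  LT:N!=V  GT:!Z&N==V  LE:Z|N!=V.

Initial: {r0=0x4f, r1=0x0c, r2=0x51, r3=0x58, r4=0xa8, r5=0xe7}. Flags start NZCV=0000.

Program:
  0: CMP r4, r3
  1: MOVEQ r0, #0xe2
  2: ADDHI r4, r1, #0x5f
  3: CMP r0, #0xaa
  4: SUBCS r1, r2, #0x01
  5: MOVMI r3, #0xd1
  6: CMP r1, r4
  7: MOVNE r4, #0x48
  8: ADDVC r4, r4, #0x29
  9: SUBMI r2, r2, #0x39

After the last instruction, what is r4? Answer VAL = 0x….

[0] flags=0011 → (cmp)
[1] flags=0011 EQ?F → skip
[2] flags=0011 HI?T → r4=0x6b
[3] flags=1001 → (cmp)
[4] flags=1001 CS?F → skip
[5] flags=1001 MI?T → r3=0xd1
[6] flags=1000 → (cmp)
[7] flags=1000 NE?T → r4=0x48
[8] flags=1000 VC?T → r4=0x71
[9] flags=1000 MI?T → r2=0x18

VAL = 0x71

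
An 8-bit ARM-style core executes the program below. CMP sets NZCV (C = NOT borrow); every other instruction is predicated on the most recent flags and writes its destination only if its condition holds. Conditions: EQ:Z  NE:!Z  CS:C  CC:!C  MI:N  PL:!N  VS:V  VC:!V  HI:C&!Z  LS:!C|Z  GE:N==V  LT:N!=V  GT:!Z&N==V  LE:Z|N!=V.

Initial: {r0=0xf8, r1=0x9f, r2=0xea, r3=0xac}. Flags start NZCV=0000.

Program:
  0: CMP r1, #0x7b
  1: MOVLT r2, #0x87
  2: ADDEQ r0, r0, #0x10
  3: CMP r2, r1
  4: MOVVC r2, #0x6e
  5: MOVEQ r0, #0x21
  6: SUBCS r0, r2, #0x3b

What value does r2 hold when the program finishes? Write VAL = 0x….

[0] flags=0011 → (cmp)
[1] flags=0011 LT?T → r2=0x87
[2] flags=0011 EQ?F → skip
[3] flags=1000 → (cmp)
[4] flags=1000 VC?T → r2=0x6e
[5] flags=1000 EQ?F → skip
[6] flags=1000 CS?F → skip

VAL = 0x6e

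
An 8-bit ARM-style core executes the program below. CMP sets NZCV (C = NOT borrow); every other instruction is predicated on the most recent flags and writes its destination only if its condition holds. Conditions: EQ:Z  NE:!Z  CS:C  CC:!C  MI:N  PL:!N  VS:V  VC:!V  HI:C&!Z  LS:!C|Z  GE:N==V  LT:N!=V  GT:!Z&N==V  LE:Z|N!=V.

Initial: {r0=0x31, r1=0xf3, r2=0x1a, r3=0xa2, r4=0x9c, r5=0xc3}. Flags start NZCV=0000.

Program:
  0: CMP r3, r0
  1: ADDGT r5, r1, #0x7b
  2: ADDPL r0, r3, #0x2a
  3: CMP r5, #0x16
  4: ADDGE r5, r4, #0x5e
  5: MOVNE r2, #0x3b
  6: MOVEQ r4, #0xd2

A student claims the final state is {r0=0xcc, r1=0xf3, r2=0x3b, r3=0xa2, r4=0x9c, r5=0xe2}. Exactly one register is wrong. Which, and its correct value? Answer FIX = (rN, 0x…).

FIX = (r5, 0xc3)

[0] flags=0011 → (cmp)
[1] flags=0011 GT?F → skip
[2] flags=0011 PL?T → r0=0xcc
[3] flags=1010 → (cmp)
[4] flags=1010 GE?F → skip
[5] flags=1010 NE?T → r2=0x3b
[6] flags=1010 EQ?F → skip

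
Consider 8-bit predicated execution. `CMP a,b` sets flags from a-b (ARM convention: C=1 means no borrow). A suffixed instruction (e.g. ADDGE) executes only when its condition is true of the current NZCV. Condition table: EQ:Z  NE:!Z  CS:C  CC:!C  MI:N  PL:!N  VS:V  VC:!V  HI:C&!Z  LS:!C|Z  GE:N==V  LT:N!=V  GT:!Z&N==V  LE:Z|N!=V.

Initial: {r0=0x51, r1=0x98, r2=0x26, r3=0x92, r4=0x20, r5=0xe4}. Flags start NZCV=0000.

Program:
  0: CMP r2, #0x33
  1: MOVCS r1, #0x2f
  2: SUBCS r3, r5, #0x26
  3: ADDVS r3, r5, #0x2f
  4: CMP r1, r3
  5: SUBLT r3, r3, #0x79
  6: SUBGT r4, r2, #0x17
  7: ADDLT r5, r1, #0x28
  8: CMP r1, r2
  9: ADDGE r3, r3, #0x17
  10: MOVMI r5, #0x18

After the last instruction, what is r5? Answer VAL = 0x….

VAL = 0xe4

[0] flags=1000 → (cmp)
[1] flags=1000 CS?F → skip
[2] flags=1000 CS?F → skip
[3] flags=1000 VS?F → skip
[4] flags=0010 → (cmp)
[5] flags=0010 LT?F → skip
[6] flags=0010 GT?T → r4=0x0f
[7] flags=0010 LT?F → skip
[8] flags=0011 → (cmp)
[9] flags=0011 GE?F → skip
[10] flags=0011 MI?F → skip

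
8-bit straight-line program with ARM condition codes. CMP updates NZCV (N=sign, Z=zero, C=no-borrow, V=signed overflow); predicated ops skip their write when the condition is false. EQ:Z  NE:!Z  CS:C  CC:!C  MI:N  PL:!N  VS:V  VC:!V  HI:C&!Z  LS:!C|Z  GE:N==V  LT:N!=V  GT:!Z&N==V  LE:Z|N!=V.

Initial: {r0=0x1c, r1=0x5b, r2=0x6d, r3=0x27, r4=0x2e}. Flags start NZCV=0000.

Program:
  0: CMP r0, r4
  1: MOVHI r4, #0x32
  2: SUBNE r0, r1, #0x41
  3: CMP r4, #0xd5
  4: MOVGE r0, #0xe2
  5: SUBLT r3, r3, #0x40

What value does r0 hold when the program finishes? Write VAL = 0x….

0: ✓ CMP  NZCV=1000
1: · MOVHI
2: ✓ SUBNE  r0←0x1a
3: ✓ CMP  NZCV=0000
4: ✓ MOVGE  r0←0xe2
5: · SUBLT

VAL = 0xe2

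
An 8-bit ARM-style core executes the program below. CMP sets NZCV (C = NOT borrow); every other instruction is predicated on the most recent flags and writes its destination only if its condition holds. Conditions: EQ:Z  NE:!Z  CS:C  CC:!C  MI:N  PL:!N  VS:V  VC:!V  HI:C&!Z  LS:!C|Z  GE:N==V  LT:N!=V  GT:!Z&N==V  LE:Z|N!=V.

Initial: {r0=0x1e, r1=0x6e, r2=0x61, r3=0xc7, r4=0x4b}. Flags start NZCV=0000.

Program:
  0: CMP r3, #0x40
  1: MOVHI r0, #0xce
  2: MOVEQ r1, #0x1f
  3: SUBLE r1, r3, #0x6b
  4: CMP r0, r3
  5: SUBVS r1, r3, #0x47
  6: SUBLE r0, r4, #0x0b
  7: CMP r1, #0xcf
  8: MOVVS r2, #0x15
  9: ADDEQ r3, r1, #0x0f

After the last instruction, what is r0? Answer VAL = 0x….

VAL = 0xce

0: ✓ CMP  NZCV=1010
1: ✓ MOVHI  r0←0xce
2: · MOVEQ
3: ✓ SUBLE  r1←0x5c
4: ✓ CMP  NZCV=0010
5: · SUBVS
6: · SUBLE
7: ✓ CMP  NZCV=1001
8: ✓ MOVVS  r2←0x15
9: · ADDEQ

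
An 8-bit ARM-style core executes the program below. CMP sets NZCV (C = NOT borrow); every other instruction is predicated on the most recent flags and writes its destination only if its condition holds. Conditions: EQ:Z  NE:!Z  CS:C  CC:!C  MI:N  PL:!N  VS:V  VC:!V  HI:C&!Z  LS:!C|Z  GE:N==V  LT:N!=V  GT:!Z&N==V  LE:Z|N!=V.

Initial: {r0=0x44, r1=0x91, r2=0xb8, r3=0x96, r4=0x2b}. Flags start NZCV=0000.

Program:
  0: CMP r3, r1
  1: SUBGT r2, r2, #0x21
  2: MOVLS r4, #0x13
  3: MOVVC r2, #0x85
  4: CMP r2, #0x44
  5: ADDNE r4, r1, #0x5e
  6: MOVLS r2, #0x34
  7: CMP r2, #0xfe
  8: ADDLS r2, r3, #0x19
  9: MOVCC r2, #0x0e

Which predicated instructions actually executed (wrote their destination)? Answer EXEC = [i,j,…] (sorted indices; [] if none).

EXEC = [1,3,5,8,9]

0: ✓ CMP  NZCV=0010
1: ✓ SUBGT  r2←0x97
2: · MOVLS
3: ✓ MOVVC  r2←0x85
4: ✓ CMP  NZCV=0011
5: ✓ ADDNE  r4←0xef
6: · MOVLS
7: ✓ CMP  NZCV=1000
8: ✓ ADDLS  r2←0xaf
9: ✓ MOVCC  r2←0x0e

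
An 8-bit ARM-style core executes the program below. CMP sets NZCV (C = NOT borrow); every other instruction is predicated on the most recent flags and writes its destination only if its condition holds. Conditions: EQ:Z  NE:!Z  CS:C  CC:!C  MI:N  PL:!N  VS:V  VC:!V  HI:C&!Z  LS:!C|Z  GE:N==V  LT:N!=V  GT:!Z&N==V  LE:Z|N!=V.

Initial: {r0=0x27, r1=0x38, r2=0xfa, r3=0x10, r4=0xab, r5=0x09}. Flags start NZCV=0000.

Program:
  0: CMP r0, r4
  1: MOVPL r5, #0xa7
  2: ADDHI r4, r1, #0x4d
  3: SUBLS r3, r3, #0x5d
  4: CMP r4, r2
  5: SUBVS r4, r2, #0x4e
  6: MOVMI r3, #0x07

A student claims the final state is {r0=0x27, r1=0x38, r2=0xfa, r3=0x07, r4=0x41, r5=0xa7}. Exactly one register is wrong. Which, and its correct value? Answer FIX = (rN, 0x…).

FIX = (r4, 0xab)

0: ✓ CMP  NZCV=0000
1: ✓ MOVPL  r5←0xa7
2: · ADDHI
3: ✓ SUBLS  r3←0xb3
4: ✓ CMP  NZCV=1000
5: · SUBVS
6: ✓ MOVMI  r3←0x07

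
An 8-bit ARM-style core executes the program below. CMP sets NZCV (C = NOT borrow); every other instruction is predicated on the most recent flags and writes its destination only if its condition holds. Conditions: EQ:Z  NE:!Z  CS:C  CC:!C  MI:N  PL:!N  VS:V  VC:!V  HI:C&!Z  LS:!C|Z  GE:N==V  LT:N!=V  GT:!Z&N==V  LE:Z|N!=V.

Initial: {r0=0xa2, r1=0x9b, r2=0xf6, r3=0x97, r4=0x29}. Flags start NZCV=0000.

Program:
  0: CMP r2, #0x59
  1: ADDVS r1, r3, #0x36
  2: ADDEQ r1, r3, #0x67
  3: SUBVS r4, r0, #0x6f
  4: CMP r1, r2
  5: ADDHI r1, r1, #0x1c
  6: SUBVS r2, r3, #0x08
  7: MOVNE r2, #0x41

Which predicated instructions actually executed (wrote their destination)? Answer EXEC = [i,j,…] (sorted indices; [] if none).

[0] flags=1010 → (cmp)
[1] flags=1010 VS?F → skip
[2] flags=1010 EQ?F → skip
[3] flags=1010 VS?F → skip
[4] flags=1000 → (cmp)
[5] flags=1000 HI?F → skip
[6] flags=1000 VS?F → skip
[7] flags=1000 NE?T → r2=0x41

EXEC = [7]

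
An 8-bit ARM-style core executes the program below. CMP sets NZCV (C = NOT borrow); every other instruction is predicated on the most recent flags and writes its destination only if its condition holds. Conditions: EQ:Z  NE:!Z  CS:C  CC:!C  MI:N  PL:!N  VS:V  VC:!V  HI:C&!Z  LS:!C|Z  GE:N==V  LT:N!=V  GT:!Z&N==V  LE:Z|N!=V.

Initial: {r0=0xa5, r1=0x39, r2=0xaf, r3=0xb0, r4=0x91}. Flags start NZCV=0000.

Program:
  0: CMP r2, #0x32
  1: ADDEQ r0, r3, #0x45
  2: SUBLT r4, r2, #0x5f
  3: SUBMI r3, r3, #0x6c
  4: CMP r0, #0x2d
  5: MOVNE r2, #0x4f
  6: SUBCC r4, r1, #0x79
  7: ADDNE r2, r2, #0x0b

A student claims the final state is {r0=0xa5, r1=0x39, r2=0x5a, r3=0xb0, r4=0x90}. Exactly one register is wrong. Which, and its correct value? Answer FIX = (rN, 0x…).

FIX = (r4, 0x50)

[0] flags=0011 → (cmp)
[1] flags=0011 EQ?F → skip
[2] flags=0011 LT?T → r4=0x50
[3] flags=0011 MI?F → skip
[4] flags=0011 → (cmp)
[5] flags=0011 NE?T → r2=0x4f
[6] flags=0011 CC?F → skip
[7] flags=0011 NE?T → r2=0x5a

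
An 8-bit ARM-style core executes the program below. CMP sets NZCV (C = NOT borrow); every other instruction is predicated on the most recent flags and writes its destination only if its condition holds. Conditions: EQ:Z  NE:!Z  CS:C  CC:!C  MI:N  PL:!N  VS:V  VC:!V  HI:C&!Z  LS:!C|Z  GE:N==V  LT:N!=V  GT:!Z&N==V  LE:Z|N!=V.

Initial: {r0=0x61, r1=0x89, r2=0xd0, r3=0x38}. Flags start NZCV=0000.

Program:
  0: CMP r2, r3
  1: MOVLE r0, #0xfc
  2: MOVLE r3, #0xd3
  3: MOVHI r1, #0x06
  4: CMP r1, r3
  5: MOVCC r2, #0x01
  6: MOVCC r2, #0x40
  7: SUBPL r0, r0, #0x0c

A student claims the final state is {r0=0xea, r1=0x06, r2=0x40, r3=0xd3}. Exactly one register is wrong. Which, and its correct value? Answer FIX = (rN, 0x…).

FIX = (r0, 0xf0)

[0] flags=1010 → (cmp)
[1] flags=1010 LE?T → r0=0xfc
[2] flags=1010 LE?T → r3=0xd3
[3] flags=1010 HI?T → r1=0x06
[4] flags=0000 → (cmp)
[5] flags=0000 CC?T → r2=0x01
[6] flags=0000 CC?T → r2=0x40
[7] flags=0000 PL?T → r0=0xf0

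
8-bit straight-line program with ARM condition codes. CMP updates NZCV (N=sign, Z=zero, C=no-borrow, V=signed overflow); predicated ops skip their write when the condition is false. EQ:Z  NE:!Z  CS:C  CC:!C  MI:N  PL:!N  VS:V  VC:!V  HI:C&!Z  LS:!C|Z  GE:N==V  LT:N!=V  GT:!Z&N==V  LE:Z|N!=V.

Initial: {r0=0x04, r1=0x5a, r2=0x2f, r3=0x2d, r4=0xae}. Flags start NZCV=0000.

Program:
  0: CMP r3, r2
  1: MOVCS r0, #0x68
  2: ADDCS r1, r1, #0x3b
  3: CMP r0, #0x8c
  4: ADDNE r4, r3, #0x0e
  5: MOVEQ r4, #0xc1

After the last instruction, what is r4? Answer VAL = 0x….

VAL = 0x3b

0: ✓ CMP  NZCV=1000
1: · MOVCS
2: · ADDCS
3: ✓ CMP  NZCV=0000
4: ✓ ADDNE  r4←0x3b
5: · MOVEQ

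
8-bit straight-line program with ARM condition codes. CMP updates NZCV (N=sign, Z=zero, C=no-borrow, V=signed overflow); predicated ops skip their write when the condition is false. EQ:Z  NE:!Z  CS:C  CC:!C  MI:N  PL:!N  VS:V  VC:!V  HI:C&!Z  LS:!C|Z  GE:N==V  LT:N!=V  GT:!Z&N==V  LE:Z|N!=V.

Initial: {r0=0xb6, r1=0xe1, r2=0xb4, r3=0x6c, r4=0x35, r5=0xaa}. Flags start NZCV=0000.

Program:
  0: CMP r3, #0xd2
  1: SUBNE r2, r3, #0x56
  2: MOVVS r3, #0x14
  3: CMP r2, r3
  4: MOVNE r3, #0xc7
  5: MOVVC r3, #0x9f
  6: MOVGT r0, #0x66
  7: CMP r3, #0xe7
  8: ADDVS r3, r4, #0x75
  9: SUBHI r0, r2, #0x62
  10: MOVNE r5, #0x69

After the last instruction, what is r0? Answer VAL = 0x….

[0] flags=1001 → (cmp)
[1] flags=1001 NE?T → r2=0x16
[2] flags=1001 VS?T → r3=0x14
[3] flags=0010 → (cmp)
[4] flags=0010 NE?T → r3=0xc7
[5] flags=0010 VC?T → r3=0x9f
[6] flags=0010 GT?T → r0=0x66
[7] flags=1000 → (cmp)
[8] flags=1000 VS?F → skip
[9] flags=1000 HI?F → skip
[10] flags=1000 NE?T → r5=0x69

VAL = 0x66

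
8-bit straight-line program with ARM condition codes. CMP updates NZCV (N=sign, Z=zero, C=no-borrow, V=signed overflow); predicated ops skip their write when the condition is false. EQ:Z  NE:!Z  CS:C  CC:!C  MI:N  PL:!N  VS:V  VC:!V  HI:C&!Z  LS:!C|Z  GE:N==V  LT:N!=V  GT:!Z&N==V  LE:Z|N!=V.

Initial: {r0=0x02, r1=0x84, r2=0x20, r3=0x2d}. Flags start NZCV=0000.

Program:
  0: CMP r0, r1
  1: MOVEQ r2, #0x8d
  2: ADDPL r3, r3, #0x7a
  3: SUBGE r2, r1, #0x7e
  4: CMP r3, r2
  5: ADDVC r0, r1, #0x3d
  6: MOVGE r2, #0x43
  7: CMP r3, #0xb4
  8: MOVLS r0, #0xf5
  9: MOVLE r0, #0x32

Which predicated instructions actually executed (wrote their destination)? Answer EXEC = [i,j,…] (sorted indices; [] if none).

EXEC = [2,3,5,8,9]

[0] flags=0000 → (cmp)
[1] flags=0000 EQ?F → skip
[2] flags=0000 PL?T → r3=0xa7
[3] flags=0000 GE?T → r2=0x06
[4] flags=1010 → (cmp)
[5] flags=1010 VC?T → r0=0xc1
[6] flags=1010 GE?F → skip
[7] flags=1000 → (cmp)
[8] flags=1000 LS?T → r0=0xf5
[9] flags=1000 LE?T → r0=0x32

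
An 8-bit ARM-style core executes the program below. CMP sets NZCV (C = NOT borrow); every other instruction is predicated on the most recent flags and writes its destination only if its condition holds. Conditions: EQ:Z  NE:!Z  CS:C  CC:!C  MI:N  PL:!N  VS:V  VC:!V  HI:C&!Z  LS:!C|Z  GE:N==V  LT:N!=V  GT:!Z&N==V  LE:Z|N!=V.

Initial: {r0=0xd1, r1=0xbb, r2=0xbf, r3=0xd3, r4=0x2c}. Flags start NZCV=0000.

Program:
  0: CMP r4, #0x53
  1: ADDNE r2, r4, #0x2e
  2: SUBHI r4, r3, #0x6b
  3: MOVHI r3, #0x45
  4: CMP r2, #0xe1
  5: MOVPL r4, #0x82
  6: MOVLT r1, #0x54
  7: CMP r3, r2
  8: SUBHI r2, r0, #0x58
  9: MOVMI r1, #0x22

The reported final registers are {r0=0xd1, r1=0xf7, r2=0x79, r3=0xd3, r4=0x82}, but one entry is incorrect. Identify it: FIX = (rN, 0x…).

0: ✓ CMP  NZCV=1000
1: ✓ ADDNE  r2←0x5a
2: · SUBHI
3: · MOVHI
4: ✓ CMP  NZCV=0000
5: ✓ MOVPL  r4←0x82
6: · MOVLT
7: ✓ CMP  NZCV=0011
8: ✓ SUBHI  r2←0x79
9: · MOVMI

FIX = (r1, 0xbb)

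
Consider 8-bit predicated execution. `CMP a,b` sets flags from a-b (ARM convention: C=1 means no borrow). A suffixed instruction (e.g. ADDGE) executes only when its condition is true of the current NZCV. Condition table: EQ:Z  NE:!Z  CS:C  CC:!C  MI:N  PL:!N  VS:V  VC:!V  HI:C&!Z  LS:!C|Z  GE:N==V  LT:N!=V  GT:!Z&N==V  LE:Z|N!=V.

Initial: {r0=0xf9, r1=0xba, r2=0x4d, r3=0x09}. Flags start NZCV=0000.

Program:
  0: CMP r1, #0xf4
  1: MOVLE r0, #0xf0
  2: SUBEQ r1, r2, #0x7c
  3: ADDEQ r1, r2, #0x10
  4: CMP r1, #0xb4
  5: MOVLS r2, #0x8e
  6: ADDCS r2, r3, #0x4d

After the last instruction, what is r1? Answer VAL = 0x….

[0] flags=1000 → (cmp)
[1] flags=1000 LE?T → r0=0xf0
[2] flags=1000 EQ?F → skip
[3] flags=1000 EQ?F → skip
[4] flags=0010 → (cmp)
[5] flags=0010 LS?F → skip
[6] flags=0010 CS?T → r2=0x56

VAL = 0xba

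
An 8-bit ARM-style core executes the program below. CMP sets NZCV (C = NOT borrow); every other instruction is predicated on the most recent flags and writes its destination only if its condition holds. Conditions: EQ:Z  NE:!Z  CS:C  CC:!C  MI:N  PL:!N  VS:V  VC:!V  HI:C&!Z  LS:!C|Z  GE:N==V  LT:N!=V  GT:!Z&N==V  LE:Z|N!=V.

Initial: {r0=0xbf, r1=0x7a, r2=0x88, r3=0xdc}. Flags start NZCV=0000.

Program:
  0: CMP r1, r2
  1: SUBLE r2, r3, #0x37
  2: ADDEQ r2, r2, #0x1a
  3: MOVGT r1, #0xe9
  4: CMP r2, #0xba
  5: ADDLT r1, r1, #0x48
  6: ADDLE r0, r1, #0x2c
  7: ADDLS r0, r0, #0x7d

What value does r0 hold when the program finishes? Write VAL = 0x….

0: ✓ CMP  NZCV=1001
1: · SUBLE
2: · ADDEQ
3: ✓ MOVGT  r1←0xe9
4: ✓ CMP  NZCV=1000
5: ✓ ADDLT  r1←0x31
6: ✓ ADDLE  r0←0x5d
7: ✓ ADDLS  r0←0xda

VAL = 0xda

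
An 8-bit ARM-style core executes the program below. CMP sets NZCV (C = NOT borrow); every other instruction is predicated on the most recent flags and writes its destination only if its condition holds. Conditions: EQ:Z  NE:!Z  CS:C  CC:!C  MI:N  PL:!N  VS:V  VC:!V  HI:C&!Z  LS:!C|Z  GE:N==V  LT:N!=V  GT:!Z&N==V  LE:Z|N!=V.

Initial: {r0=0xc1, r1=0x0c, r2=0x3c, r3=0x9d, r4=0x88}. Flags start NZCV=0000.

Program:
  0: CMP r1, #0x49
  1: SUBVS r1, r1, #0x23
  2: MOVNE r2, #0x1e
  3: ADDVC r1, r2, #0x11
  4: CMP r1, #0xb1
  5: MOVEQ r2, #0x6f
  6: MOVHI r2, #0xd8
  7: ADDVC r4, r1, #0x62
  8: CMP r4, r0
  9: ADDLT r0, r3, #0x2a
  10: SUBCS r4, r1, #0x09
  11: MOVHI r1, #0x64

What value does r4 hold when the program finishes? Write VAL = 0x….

VAL = 0x91

0: ✓ CMP  NZCV=1000
1: · SUBVS
2: ✓ MOVNE  r2←0x1e
3: ✓ ADDVC  r1←0x2f
4: ✓ CMP  NZCV=0000
5: · MOVEQ
6: · MOVHI
7: ✓ ADDVC  r4←0x91
8: ✓ CMP  NZCV=1000
9: ✓ ADDLT  r0←0xc7
10: · SUBCS
11: · MOVHI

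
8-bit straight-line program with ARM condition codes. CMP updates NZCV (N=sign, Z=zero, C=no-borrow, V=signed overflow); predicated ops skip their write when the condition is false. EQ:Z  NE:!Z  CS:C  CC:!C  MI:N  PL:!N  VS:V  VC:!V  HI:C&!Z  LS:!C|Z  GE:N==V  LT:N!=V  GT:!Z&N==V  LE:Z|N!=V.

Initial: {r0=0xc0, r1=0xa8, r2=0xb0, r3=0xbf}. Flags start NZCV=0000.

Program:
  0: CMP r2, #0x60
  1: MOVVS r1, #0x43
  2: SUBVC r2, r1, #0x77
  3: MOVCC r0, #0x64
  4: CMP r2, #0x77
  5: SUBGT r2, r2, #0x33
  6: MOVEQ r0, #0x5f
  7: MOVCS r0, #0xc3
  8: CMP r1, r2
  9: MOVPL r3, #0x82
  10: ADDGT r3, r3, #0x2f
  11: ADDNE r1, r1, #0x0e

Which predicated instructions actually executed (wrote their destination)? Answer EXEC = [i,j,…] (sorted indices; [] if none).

[0] flags=0011 → (cmp)
[1] flags=0011 VS?T → r1=0x43
[2] flags=0011 VC?F → skip
[3] flags=0011 CC?F → skip
[4] flags=0011 → (cmp)
[5] flags=0011 GT?F → skip
[6] flags=0011 EQ?F → skip
[7] flags=0011 CS?T → r0=0xc3
[8] flags=1001 → (cmp)
[9] flags=1001 PL?F → skip
[10] flags=1001 GT?T → r3=0xee
[11] flags=1001 NE?T → r1=0x51

EXEC = [1,7,10,11]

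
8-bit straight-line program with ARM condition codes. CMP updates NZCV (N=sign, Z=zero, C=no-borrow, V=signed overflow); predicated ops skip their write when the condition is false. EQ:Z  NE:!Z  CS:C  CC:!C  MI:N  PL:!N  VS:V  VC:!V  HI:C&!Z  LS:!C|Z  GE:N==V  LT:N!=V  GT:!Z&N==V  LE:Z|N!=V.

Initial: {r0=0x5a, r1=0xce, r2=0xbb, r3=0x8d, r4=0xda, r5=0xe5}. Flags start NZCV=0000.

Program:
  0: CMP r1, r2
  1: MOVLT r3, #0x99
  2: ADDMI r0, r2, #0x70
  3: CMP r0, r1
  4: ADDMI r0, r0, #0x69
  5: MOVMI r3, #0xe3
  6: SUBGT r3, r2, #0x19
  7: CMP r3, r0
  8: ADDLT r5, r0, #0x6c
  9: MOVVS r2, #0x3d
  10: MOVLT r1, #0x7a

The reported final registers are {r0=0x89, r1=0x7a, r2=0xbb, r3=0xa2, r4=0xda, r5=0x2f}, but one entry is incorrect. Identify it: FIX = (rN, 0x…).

0: ✓ CMP  NZCV=0010
1: · MOVLT
2: · ADDMI
3: ✓ CMP  NZCV=1001
4: ✓ ADDMI  r0←0xc3
5: ✓ MOVMI  r3←0xe3
6: ✓ SUBGT  r3←0xa2
7: ✓ CMP  NZCV=1000
8: ✓ ADDLT  r5←0x2f
9: · MOVVS
10: ✓ MOVLT  r1←0x7a

FIX = (r0, 0xc3)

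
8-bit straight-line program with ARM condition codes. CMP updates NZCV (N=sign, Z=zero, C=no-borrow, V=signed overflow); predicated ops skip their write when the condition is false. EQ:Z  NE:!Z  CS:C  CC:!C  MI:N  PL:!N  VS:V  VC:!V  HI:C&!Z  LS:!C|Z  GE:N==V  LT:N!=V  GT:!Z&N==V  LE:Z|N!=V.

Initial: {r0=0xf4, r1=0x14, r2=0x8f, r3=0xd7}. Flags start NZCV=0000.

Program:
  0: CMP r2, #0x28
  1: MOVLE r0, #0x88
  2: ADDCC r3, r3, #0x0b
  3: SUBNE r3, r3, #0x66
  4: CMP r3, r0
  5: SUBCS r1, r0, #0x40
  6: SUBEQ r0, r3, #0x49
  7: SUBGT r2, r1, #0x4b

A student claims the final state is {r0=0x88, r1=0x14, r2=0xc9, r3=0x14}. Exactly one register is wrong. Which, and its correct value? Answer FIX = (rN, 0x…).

FIX = (r3, 0x71)

0: ✓ CMP  NZCV=0011
1: ✓ MOVLE  r0←0x88
2: · ADDCC
3: ✓ SUBNE  r3←0x71
4: ✓ CMP  NZCV=1001
5: · SUBCS
6: · SUBEQ
7: ✓ SUBGT  r2←0xc9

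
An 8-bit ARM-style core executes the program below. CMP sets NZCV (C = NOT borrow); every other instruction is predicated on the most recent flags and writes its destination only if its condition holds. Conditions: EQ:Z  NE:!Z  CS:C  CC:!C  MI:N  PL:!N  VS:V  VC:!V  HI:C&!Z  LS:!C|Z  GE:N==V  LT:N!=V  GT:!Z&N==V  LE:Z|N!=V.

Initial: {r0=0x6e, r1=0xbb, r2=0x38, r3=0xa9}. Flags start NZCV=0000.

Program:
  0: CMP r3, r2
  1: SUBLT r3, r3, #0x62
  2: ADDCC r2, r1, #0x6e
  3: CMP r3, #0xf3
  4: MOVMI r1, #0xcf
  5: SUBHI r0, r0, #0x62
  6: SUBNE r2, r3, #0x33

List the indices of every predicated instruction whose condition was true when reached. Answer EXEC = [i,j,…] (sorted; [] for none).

[0] flags=0011 → (cmp)
[1] flags=0011 LT?T → r3=0x47
[2] flags=0011 CC?F → skip
[3] flags=0000 → (cmp)
[4] flags=0000 MI?F → skip
[5] flags=0000 HI?F → skip
[6] flags=0000 NE?T → r2=0x14

EXEC = [1,6]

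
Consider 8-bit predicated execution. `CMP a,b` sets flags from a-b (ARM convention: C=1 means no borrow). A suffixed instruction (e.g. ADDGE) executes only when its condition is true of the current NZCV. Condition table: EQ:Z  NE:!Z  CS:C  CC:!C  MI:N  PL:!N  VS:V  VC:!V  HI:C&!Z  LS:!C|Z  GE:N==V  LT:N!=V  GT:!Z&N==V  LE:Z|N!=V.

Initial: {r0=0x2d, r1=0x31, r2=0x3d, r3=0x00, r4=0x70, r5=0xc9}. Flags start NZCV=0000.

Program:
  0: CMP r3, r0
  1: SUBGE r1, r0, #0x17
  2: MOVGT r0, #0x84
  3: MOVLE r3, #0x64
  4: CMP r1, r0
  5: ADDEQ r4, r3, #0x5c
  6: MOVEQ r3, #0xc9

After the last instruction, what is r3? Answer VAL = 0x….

0: ✓ CMP  NZCV=1000
1: · SUBGE
2: · MOVGT
3: ✓ MOVLE  r3←0x64
4: ✓ CMP  NZCV=0010
5: · ADDEQ
6: · MOVEQ

VAL = 0x64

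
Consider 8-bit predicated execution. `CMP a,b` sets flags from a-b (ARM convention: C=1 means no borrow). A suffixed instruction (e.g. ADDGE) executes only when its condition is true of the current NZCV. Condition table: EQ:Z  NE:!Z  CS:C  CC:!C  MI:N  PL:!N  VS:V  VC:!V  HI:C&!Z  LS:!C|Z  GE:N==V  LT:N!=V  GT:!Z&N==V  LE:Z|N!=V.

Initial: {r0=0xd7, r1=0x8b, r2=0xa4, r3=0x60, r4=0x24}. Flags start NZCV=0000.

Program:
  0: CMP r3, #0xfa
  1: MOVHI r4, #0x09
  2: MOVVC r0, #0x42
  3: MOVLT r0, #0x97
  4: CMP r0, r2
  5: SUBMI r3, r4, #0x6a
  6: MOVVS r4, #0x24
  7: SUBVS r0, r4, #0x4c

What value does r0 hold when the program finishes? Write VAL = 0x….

0: ✓ CMP  NZCV=0000
1: · MOVHI
2: ✓ MOVVC  r0←0x42
3: · MOVLT
4: ✓ CMP  NZCV=1001
5: ✓ SUBMI  r3←0xba
6: ✓ MOVVS  r4←0x24
7: ✓ SUBVS  r0←0xd8

VAL = 0xd8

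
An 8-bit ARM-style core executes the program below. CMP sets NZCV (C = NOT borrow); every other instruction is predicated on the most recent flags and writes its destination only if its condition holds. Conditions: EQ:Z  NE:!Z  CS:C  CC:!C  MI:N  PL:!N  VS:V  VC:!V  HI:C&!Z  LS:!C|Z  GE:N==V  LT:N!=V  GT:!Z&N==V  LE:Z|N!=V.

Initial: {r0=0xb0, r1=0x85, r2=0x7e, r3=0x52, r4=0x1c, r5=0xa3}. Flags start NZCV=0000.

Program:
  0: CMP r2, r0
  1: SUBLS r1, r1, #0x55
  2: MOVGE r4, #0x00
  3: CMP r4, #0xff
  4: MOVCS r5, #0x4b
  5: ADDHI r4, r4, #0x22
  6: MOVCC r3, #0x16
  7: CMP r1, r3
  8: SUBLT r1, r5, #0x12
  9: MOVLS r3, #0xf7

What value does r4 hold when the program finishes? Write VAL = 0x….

VAL = 0x00

[0] flags=1001 → (cmp)
[1] flags=1001 LS?T → r1=0x30
[2] flags=1001 GE?T → r4=0x00
[3] flags=0000 → (cmp)
[4] flags=0000 CS?F → skip
[5] flags=0000 HI?F → skip
[6] flags=0000 CC?T → r3=0x16
[7] flags=0010 → (cmp)
[8] flags=0010 LT?F → skip
[9] flags=0010 LS?F → skip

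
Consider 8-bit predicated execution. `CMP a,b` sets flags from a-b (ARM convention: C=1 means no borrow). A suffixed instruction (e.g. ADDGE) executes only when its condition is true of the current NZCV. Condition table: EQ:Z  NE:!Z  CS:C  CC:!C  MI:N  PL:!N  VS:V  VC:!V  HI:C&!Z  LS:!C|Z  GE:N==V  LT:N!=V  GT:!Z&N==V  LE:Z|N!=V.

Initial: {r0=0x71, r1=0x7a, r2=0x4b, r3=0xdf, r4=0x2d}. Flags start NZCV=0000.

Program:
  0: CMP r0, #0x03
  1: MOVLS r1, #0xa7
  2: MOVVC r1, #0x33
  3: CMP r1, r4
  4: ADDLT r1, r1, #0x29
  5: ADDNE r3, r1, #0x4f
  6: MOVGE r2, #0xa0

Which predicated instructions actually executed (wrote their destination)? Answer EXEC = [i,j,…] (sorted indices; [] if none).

0: ✓ CMP  NZCV=0010
1: · MOVLS
2: ✓ MOVVC  r1←0x33
3: ✓ CMP  NZCV=0010
4: · ADDLT
5: ✓ ADDNE  r3←0x82
6: ✓ MOVGE  r2←0xa0

EXEC = [2,5,6]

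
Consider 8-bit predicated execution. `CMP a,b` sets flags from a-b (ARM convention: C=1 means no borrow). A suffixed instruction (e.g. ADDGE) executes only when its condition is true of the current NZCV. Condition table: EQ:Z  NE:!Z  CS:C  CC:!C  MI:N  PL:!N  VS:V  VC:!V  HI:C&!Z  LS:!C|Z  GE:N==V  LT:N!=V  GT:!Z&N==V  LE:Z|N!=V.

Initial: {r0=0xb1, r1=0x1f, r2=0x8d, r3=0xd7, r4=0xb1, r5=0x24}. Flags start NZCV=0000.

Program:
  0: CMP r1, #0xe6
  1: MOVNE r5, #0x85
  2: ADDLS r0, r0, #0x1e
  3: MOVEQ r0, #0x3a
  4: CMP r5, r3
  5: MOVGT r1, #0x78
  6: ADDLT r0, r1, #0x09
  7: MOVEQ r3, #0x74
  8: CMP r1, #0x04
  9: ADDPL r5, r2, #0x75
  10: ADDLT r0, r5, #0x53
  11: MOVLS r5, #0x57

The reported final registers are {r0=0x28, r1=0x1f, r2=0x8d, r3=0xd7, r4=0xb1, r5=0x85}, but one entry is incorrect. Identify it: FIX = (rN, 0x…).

0: ✓ CMP  NZCV=0000
1: ✓ MOVNE  r5←0x85
2: ✓ ADDLS  r0←0xcf
3: · MOVEQ
4: ✓ CMP  NZCV=1000
5: · MOVGT
6: ✓ ADDLT  r0←0x28
7: · MOVEQ
8: ✓ CMP  NZCV=0010
9: ✓ ADDPL  r5←0x02
10: · ADDLT
11: · MOVLS

FIX = (r5, 0x02)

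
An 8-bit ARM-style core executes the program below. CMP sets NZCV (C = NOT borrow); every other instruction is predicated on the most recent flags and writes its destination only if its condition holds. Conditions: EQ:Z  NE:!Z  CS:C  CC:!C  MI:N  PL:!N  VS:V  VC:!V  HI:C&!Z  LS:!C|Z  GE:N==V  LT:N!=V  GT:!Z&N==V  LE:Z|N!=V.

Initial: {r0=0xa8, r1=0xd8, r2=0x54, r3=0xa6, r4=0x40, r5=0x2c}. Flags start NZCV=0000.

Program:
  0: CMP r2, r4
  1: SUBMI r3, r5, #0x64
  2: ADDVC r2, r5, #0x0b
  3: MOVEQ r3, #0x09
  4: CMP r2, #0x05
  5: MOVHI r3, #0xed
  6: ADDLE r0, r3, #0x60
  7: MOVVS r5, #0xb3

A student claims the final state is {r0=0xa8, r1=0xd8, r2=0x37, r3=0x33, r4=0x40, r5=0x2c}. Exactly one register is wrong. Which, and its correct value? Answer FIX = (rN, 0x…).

FIX = (r3, 0xed)

[0] flags=0010 → (cmp)
[1] flags=0010 MI?F → skip
[2] flags=0010 VC?T → r2=0x37
[3] flags=0010 EQ?F → skip
[4] flags=0010 → (cmp)
[5] flags=0010 HI?T → r3=0xed
[6] flags=0010 LE?F → skip
[7] flags=0010 VS?F → skip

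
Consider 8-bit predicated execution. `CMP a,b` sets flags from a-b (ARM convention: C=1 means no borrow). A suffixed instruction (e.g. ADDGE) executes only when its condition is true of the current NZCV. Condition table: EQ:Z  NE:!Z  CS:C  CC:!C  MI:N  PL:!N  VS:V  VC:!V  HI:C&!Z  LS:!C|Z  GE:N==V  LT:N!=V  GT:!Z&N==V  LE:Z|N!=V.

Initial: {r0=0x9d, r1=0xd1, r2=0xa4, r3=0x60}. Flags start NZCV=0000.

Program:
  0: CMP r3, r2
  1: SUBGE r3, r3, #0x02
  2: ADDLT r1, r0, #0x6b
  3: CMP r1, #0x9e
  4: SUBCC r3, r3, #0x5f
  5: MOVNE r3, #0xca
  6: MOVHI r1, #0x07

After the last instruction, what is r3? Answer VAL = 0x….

VAL = 0xca

0: ✓ CMP  NZCV=1001
1: ✓ SUBGE  r3←0x5e
2: · ADDLT
3: ✓ CMP  NZCV=0010
4: · SUBCC
5: ✓ MOVNE  r3←0xca
6: ✓ MOVHI  r1←0x07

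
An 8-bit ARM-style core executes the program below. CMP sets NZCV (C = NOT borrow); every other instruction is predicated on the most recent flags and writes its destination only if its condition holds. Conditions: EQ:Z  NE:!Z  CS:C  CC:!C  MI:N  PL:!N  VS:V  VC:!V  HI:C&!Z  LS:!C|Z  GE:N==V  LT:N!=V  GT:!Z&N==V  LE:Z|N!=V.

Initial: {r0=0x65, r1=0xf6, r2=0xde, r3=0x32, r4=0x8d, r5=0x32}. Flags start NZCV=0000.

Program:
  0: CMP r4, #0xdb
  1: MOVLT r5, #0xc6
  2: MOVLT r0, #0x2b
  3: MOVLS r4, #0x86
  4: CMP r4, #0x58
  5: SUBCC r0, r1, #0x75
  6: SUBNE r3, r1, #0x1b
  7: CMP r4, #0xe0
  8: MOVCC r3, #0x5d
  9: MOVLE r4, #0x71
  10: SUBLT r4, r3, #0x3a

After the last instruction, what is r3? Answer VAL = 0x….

0: ✓ CMP  NZCV=1000
1: ✓ MOVLT  r5←0xc6
2: ✓ MOVLT  r0←0x2b
3: ✓ MOVLS  r4←0x86
4: ✓ CMP  NZCV=0011
5: · SUBCC
6: ✓ SUBNE  r3←0xdb
7: ✓ CMP  NZCV=1000
8: ✓ MOVCC  r3←0x5d
9: ✓ MOVLE  r4←0x71
10: ✓ SUBLT  r4←0x23

VAL = 0x5d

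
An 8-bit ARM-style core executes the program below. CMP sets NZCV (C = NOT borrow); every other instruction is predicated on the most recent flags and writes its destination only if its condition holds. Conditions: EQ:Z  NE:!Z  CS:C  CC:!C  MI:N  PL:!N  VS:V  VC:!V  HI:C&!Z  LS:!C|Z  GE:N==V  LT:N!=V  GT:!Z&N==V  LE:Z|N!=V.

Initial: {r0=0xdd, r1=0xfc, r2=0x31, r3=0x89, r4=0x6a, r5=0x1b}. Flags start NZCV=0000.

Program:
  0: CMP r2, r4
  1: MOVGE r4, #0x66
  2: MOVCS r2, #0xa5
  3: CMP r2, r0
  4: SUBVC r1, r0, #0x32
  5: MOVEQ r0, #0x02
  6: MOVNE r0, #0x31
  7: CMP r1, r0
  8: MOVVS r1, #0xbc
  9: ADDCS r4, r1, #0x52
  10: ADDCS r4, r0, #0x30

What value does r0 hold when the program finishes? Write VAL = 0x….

[0] flags=1000 → (cmp)
[1] flags=1000 GE?F → skip
[2] flags=1000 CS?F → skip
[3] flags=0000 → (cmp)
[4] flags=0000 VC?T → r1=0xab
[5] flags=0000 EQ?F → skip
[6] flags=0000 NE?T → r0=0x31
[7] flags=0011 → (cmp)
[8] flags=0011 VS?T → r1=0xbc
[9] flags=0011 CS?T → r4=0x0e
[10] flags=0011 CS?T → r4=0x61

VAL = 0x31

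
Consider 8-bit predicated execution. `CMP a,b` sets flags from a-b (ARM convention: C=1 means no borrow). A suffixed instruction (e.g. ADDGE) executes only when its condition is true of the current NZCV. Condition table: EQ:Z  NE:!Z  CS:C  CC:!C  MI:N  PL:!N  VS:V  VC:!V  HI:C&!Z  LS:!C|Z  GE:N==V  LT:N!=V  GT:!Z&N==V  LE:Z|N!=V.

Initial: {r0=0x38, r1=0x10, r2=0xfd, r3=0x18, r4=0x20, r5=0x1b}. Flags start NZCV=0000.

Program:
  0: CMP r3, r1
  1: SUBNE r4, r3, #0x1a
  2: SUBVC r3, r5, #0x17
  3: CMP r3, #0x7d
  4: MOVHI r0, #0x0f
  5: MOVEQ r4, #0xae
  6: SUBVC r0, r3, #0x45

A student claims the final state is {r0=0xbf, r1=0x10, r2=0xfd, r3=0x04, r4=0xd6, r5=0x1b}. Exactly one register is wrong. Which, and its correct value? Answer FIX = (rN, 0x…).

[0] flags=0010 → (cmp)
[1] flags=0010 NE?T → r4=0xfe
[2] flags=0010 VC?T → r3=0x04
[3] flags=1000 → (cmp)
[4] flags=1000 HI?F → skip
[5] flags=1000 EQ?F → skip
[6] flags=1000 VC?T → r0=0xbf

FIX = (r4, 0xfe)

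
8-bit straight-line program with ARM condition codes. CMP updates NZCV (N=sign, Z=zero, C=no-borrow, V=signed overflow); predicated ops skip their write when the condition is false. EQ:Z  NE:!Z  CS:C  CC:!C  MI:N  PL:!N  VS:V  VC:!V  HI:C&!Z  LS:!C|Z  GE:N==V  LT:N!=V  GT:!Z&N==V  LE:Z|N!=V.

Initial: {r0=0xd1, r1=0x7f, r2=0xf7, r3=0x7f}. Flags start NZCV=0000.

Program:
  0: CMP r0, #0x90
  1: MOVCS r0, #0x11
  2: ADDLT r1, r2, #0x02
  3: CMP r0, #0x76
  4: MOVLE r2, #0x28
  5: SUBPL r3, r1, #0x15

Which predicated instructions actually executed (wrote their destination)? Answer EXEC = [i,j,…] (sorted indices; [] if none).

EXEC = [1,4]

0: ✓ CMP  NZCV=0010
1: ✓ MOVCS  r0←0x11
2: · ADDLT
3: ✓ CMP  NZCV=1000
4: ✓ MOVLE  r2←0x28
5: · SUBPL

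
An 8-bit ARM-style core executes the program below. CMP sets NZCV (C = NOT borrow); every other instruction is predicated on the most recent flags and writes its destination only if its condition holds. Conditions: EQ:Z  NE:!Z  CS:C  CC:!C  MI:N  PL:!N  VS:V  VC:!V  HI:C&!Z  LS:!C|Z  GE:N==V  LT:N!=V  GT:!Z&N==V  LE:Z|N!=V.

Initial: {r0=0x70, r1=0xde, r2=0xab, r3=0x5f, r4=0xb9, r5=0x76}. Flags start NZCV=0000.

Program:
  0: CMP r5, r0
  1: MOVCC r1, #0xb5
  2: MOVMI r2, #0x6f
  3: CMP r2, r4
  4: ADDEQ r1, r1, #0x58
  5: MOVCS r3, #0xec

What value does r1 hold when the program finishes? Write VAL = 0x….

0: ✓ CMP  NZCV=0010
1: · MOVCC
2: · MOVMI
3: ✓ CMP  NZCV=1000
4: · ADDEQ
5: · MOVCS

VAL = 0xde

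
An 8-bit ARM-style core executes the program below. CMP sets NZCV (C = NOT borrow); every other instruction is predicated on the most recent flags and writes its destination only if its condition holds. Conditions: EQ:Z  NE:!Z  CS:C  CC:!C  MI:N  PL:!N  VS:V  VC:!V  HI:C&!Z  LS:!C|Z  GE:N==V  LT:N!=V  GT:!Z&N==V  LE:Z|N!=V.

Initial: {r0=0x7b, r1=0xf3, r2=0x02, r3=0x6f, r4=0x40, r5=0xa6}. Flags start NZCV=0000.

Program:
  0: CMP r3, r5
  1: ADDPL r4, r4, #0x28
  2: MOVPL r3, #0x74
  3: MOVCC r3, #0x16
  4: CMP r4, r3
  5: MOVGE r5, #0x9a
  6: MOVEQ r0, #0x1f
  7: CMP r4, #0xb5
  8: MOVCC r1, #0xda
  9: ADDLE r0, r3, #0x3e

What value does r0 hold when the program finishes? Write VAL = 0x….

[0] flags=1001 → (cmp)
[1] flags=1001 PL?F → skip
[2] flags=1001 PL?F → skip
[3] flags=1001 CC?T → r3=0x16
[4] flags=0010 → (cmp)
[5] flags=0010 GE?T → r5=0x9a
[6] flags=0010 EQ?F → skip
[7] flags=1001 → (cmp)
[8] flags=1001 CC?T → r1=0xda
[9] flags=1001 LE?F → skip

VAL = 0x7b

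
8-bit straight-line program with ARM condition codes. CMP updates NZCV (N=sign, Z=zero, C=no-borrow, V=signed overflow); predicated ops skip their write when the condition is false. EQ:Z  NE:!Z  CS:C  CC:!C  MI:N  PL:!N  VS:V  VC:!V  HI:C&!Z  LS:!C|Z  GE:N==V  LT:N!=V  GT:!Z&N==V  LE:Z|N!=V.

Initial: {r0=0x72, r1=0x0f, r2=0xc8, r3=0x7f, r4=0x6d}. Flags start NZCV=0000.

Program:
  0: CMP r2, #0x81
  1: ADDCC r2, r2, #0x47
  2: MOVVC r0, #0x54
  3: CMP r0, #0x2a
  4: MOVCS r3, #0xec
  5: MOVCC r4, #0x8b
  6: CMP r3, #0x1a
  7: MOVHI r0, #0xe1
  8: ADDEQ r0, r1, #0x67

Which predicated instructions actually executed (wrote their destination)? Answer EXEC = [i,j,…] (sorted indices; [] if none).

EXEC = [2,4,7]

[0] flags=0010 → (cmp)
[1] flags=0010 CC?F → skip
[2] flags=0010 VC?T → r0=0x54
[3] flags=0010 → (cmp)
[4] flags=0010 CS?T → r3=0xec
[5] flags=0010 CC?F → skip
[6] flags=1010 → (cmp)
[7] flags=1010 HI?T → r0=0xe1
[8] flags=1010 EQ?F → skip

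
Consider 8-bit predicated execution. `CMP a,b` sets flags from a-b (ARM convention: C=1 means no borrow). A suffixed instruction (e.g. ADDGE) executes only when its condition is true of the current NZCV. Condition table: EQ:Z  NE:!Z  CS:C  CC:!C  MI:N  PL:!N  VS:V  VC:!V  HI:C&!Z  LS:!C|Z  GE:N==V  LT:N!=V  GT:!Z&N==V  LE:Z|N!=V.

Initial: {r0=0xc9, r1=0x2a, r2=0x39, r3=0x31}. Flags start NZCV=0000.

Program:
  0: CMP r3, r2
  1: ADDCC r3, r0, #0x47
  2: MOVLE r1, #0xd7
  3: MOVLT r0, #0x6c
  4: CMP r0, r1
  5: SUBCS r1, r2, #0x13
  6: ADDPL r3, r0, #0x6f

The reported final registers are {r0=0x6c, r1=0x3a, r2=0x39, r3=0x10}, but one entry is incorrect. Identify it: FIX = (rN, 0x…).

FIX = (r1, 0xd7)

0: ✓ CMP  NZCV=1000
1: ✓ ADDCC  r3←0x10
2: ✓ MOVLE  r1←0xd7
3: ✓ MOVLT  r0←0x6c
4: ✓ CMP  NZCV=1001
5: · SUBCS
6: · ADDPL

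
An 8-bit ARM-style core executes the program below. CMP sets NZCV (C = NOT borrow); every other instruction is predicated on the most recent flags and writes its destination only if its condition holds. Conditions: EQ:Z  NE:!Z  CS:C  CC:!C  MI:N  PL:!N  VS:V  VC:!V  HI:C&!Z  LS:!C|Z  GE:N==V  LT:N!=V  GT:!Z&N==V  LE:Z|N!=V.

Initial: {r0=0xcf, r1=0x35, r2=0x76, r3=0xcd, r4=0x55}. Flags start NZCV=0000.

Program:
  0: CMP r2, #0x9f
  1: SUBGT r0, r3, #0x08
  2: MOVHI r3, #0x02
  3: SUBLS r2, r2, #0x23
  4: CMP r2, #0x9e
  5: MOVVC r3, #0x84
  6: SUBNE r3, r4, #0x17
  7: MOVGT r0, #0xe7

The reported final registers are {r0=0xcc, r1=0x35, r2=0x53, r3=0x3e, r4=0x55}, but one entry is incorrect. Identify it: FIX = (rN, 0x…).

FIX = (r0, 0xe7)

[0] flags=1001 → (cmp)
[1] flags=1001 GT?T → r0=0xc5
[2] flags=1001 HI?F → skip
[3] flags=1001 LS?T → r2=0x53
[4] flags=1001 → (cmp)
[5] flags=1001 VC?F → skip
[6] flags=1001 NE?T → r3=0x3e
[7] flags=1001 GT?T → r0=0xe7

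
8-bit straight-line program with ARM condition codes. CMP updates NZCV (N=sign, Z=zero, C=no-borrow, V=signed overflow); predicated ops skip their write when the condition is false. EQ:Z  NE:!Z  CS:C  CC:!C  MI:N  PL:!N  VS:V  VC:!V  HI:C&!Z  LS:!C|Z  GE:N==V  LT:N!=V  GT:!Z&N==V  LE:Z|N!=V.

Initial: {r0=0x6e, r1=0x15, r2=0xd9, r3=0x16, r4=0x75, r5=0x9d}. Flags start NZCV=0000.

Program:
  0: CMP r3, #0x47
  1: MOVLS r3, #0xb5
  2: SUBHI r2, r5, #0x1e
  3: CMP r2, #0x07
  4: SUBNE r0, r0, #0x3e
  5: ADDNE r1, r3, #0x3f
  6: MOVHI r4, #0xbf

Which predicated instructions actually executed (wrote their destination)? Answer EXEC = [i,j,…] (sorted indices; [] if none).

EXEC = [1,4,5,6]

0: ✓ CMP  NZCV=1000
1: ✓ MOVLS  r3←0xb5
2: · SUBHI
3: ✓ CMP  NZCV=1010
4: ✓ SUBNE  r0←0x30
5: ✓ ADDNE  r1←0xf4
6: ✓ MOVHI  r4←0xbf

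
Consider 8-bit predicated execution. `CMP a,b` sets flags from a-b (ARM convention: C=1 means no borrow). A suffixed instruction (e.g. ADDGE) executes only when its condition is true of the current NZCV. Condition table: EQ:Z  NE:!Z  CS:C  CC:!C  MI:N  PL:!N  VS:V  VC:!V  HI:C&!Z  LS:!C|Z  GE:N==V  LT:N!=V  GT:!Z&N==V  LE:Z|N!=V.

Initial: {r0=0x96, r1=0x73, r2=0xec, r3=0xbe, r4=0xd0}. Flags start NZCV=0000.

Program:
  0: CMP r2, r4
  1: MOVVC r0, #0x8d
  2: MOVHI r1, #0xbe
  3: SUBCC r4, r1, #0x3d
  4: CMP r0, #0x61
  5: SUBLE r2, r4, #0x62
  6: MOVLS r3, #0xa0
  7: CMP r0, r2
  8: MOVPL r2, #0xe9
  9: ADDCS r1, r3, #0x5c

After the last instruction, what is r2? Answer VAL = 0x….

0: ✓ CMP  NZCV=0010
1: ✓ MOVVC  r0←0x8d
2: ✓ MOVHI  r1←0xbe
3: · SUBCC
4: ✓ CMP  NZCV=0011
5: ✓ SUBLE  r2←0x6e
6: · MOVLS
7: ✓ CMP  NZCV=0011
8: ✓ MOVPL  r2←0xe9
9: ✓ ADDCS  r1←0x1a

VAL = 0xe9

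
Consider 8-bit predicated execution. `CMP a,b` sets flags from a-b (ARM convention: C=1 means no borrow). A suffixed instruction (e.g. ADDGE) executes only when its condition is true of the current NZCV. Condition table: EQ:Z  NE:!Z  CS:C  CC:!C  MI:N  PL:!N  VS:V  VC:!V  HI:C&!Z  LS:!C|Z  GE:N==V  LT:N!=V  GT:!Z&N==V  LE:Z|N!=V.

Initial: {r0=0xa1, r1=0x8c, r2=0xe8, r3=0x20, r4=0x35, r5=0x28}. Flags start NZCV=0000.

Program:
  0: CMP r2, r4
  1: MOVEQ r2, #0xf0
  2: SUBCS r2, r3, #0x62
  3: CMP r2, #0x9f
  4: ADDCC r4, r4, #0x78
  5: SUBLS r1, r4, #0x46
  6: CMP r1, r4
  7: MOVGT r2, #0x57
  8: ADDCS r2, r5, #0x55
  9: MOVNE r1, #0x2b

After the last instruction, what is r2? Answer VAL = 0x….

VAL = 0x7d

0: ✓ CMP  NZCV=1010
1: · MOVEQ
2: ✓ SUBCS  r2←0xbe
3: ✓ CMP  NZCV=0010
4: · ADDCC
5: · SUBLS
6: ✓ CMP  NZCV=0011
7: · MOVGT
8: ✓ ADDCS  r2←0x7d
9: ✓ MOVNE  r1←0x2b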